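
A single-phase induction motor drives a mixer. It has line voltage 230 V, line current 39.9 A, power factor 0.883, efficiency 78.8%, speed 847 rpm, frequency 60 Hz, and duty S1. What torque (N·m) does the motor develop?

72 N·m

P_in = V·I·cosφ = 230 × 39.9 × 0.883 = 8103 W
P_out = η·P_in = 0.788 × 8103 = 6385 W
n = 847 rpm
ω = 2π×847/60 = 88.7 rad/s
τ = P_out/ω = 6385/88.7 = 72 N·m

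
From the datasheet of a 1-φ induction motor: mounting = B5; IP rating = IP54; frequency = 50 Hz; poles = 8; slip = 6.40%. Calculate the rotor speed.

n_s = 120f/p = 120×50/8 = 750 rpm
n = n_s(1 − s) = 750 × (1 − 0.064) = 702 rpm

702 rpm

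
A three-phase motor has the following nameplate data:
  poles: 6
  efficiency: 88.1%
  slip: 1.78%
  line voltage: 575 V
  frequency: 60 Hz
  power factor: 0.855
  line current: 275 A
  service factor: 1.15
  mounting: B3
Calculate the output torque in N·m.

1670 N·m

P_in = √3·V·I·cosφ = 1.732 × 575 × 275 × 0.855 = 234161 W
P_out = η·P_in = 0.881 × 234161 = 206296 W
n_s = 120×60/6 = 1200 rpm; n = 1200×(1−0.0178) = 1179 rpm
ω = 2π×1179/60 = 123.5 rad/s
τ = P_out/ω = 206296/123.5 = 1670 N·m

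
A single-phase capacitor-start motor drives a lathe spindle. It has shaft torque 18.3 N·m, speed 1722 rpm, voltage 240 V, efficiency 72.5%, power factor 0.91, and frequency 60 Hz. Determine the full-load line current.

ω = 2π×1722/60 = 180.3 rad/s; P_out = τω = 18.3 × 180.3 = 3299 W
P_in = P_out / η = 3299 / 0.725 = 4550 W
I = P_in / (V·cosφ) = 4550 / (240 × 0.91) = 20.8 A

20.8 A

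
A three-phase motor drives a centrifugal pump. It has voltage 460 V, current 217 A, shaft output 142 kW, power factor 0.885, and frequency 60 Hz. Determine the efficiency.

92.8 %

P_out = 142 kW = 142000 W
P_in = √3·V_L·I_L·cosφ = 1.732 × 460 × 217 × 0.885 = 153006 W
η = P_out / P_in = 142000 / 153006 = 0.928 = 92.8%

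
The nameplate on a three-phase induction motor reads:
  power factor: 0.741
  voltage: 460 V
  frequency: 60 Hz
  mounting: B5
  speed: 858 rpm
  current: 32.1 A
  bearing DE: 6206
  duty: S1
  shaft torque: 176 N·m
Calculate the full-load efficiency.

ω = 2π × 858/60 = 89.85 rad/s; P_out = τω = 176 × 89.85 = 15814 W
P_in = √3·V_L·I_L·cosφ = 1.732 × 460 × 32.1 × 0.741 = 18951 W
η = P_out / P_in = 15814 / 18951 = 0.834 = 83.4%

83.4 %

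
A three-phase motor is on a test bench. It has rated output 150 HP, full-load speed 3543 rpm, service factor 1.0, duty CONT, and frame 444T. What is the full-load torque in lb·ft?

P_out = 150 × 746 = 111900 W
ω = 2π × 3543/60 = 371 rad/s
τ = P_out/ω = 111900/371 = 301.6 N·m
In lb·ft: 301.6/1.356 = 222 lb·ft

222 lb·ft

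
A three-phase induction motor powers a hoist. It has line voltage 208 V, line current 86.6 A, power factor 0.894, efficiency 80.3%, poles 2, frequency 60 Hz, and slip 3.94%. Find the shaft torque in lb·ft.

P_in = √3·V·I·cosφ = 1.732 × 208 × 86.6 × 0.894 = 27891 W
P_out = η·P_in = 0.803 × 27891 = 22396 W
n_s = 120×60/2 = 3600 rpm; n = 3600×(1−0.0394) = 3458 rpm
ω = 2π×3458/60 = 362.1 rad/s
τ = P_out/ω = 22396/362.1 = 61.85 N·m
In lb·ft: 61.85/1.356 = 45.6 lb·ft

45.6 lb·ft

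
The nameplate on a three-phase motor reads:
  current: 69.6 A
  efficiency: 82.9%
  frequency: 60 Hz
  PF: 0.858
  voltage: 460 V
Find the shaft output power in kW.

P_in = √3·V·I·cosφ = 1.732 × 460 × 69.6 × 0.858 = 47578 W
P_out = η·P_in = 0.829 × 47578 = 39442 W

39.4 kW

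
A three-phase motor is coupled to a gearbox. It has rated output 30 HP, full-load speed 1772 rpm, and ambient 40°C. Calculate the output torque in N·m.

121 N·m

P_out = 30 × 746 = 22380 W
ω = 2π × 1772/60 = 185.6 rad/s
τ = P_out/ω = 22380/185.6 = 121 N·m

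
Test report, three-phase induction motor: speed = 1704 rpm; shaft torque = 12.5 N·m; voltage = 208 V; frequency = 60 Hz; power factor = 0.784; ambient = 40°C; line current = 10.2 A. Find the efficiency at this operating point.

77.4 %

ω = 2π × 1704/60 = 178.4 rad/s; P_out = τω = 12.5 × 178.4 = 2230 W
P_in = √3·V_L·I_L·cosφ = 1.732 × 208 × 10.2 × 0.784 = 2881 W
η = P_out / P_in = 2230 / 2881 = 0.774 = 77.4%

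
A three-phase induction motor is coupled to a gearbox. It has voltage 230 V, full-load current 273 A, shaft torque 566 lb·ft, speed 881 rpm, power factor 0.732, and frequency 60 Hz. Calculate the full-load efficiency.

88.9 %

τ = 566 lb·ft × 1.356 = 767.5 N·m
ω = 2π × 881/60 = 92.26 rad/s; P_out = τω = 767.5 × 92.26 = 70810 W
P_in = √3·V_L·I_L·cosφ = 1.732 × 230 × 273 × 0.732 = 79607 W
η = P_out / P_in = 70810 / 79607 = 0.889 = 88.9%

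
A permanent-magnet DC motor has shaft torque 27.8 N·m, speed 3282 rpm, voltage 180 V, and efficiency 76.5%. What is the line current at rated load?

ω = 2π×3282/60 = 343.7 rad/s; P_out = τω = 27.8 × 343.7 = 9555 W
P_in = P_out / η = 9555 / 0.765 = 12490 W
I = P_in / V = 12490 / 180 = 69.4 A

69.4 A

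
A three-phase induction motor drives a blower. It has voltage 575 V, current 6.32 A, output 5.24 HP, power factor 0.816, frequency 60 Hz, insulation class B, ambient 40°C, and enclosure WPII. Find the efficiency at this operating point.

P_out = 5.24 × 746 = 3909 W
P_in = √3·V_L·I_L·cosφ = 1.732 × 575 × 6.32 × 0.816 = 5136 W
η = P_out / P_in = 3909 / 5136 = 0.761 = 76.1%

76.1 %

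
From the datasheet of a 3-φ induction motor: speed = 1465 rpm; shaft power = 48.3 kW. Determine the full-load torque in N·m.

ω = 2π × 1465/60 = 153.4 rad/s
τ = P/ω = 48300/153.4 = 315 N·m

315 N·m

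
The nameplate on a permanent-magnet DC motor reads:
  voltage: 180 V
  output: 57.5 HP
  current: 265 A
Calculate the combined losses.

4.81 kW

P_in = V·I = 180×265 = 47700 W
P_out = 57.5×746 = 42895 W
Losses = P_in − P_out = 47700 − 42895 = 4805 W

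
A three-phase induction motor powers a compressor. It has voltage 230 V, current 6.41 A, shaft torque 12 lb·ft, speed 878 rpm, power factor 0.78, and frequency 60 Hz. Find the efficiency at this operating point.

τ = 12 lb·ft × 1.356 = 16.27 N·m
ω = 2π × 878/60 = 91.94 rad/s; P_out = τω = 16.27 × 91.94 = 1496 W
P_in = √3·V_L·I_L·cosφ = 1.732 × 230 × 6.41 × 0.78 = 1992 W
η = P_out / P_in = 1496 / 1992 = 0.751 = 75.1%

75.1 %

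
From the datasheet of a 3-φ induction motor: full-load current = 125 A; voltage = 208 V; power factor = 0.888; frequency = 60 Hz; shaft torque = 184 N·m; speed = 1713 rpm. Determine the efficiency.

ω = 2π × 1713/60 = 179.4 rad/s; P_out = τω = 184 × 179.4 = 33010 W
P_in = √3·V_L·I_L·cosφ = 1.732 × 208 × 125 × 0.888 = 39988 W
η = P_out / P_in = 33010 / 39988 = 0.825 = 82.5%

82.5 %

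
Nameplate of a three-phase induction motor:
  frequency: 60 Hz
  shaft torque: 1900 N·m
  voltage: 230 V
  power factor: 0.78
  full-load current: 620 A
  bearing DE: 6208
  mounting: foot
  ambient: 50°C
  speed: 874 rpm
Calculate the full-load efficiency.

90.3 %

ω = 2π × 874/60 = 91.53 rad/s; P_out = τω = 1900 × 91.53 = 173907 W
P_in = √3·V_L·I_L·cosφ = 1.732 × 230 × 620 × 0.78 = 192647 W
η = P_out / P_in = 173907 / 192647 = 0.903 = 90.3%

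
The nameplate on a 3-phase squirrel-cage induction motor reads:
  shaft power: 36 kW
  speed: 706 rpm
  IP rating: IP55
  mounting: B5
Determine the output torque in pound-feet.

359 lb·ft

ω = 2π × 706/60 = 73.93 rad/s
τ = P/ω = 36000/73.93 = 486.9 N·m
In lb·ft: 486.9/1.356 = 359 lb·ft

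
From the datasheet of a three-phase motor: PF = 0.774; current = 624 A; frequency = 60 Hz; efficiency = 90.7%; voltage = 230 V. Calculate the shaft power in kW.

P_in = √3·V·I·cosφ = 1.732 × 230 × 624 × 0.774 = 192398 W
P_out = η·P_in = 0.907 × 192398 = 174505 W

175 kW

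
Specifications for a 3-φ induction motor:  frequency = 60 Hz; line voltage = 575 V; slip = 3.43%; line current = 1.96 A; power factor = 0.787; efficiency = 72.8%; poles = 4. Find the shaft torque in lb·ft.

P_in = √3·V·I·cosφ = 1.732 × 575 × 1.96 × 0.787 = 1536 W
P_out = η·P_in = 0.728 × 1536 = 1118 W
n_s = 120×60/4 = 1800 rpm; n = 1800×(1−0.0343) = 1738 rpm
ω = 2π×1738/60 = 182 rad/s
τ = P_out/ω = 1118/182 = 6.143 N·m
In lb·ft: 6.143/1.356 = 4.53 lb·ft

4.53 lb·ft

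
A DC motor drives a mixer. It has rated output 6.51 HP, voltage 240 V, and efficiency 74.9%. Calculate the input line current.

27 A

P_out = 6.51 × 746 = 4856 W
P_in = P_out / η = 4856 / 0.749 = 6483 W
I = P_in / V = 6483 / 240 = 27 A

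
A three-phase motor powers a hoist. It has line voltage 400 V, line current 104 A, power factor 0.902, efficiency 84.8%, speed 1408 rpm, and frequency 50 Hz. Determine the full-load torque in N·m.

374 N·m

P_in = √3·V·I·cosφ = 1.732 × 400 × 104 × 0.902 = 64990 W
P_out = η·P_in = 0.848 × 64990 = 55112 W
n = 1408 rpm
ω = 2π×1408/60 = 147.4 rad/s
τ = P_out/ω = 55112/147.4 = 374 N·m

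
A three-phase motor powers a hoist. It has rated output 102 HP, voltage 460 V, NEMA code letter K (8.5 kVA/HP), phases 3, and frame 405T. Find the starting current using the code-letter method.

1090 A

S_LR = 8.5 × 102 = 867 kVA
I_LR = S_LR/(√3·V_L) = 867000/(1.732×460) = 1090 A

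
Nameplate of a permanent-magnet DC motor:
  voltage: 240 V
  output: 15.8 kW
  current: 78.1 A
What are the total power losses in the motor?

P_in = V·I = 240×78.1 = 18744 W
P_out = 15800 W
Losses = P_in − P_out = 18744 − 15800 = 2944 W

2940 W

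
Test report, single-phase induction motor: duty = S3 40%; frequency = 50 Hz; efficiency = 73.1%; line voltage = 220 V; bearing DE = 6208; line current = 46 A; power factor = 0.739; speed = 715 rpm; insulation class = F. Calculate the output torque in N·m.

P_in = V·I·cosφ = 220 × 46 × 0.739 = 7479 W
P_out = η·P_in = 0.731 × 7479 = 5467 W
n = 715 rpm
ω = 2π×715/60 = 74.87 rad/s
τ = P_out/ω = 5467/74.87 = 73 N·m

73 N·m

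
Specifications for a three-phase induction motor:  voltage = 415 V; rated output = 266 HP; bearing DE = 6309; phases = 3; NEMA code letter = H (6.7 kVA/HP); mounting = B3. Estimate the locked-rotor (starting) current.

S_LR = 6.7 × 266 = 1782.2 kVA
I_LR = S_LR/(√3·V_L) = 1782200/(1.732×415) = 2480 A

2480 A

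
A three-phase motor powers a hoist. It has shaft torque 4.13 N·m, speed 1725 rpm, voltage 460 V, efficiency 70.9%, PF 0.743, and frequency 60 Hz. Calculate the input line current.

1.78 A

ω = 2π×1725/60 = 180.6 rad/s; P_out = τω = 4.13 × 180.6 = 746 W
P_in = P_out / η = 746 / 0.709 = 1052 W
I_L = P_in / (√3·V_L·cosφ) = 1052 / (1.732 × 460 × 0.743) = 1.78 A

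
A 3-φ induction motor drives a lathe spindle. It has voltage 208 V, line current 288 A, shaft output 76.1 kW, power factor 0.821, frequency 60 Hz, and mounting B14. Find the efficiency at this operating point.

P_out = 76.1 kW = 76100 W
P_in = √3·V_L·I_L·cosφ = 1.732 × 208 × 288 × 0.821 = 85182 W
η = P_out / P_in = 76100 / 85182 = 0.893 = 89.3%

89.3 %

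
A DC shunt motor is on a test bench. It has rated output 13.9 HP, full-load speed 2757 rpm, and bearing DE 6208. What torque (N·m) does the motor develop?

P_out = 13.9 × 746 = 10369 W
ω = 2π × 2757/60 = 288.7 rad/s
τ = P_out/ω = 10369/288.7 = 35.9 N·m

35.9 N·m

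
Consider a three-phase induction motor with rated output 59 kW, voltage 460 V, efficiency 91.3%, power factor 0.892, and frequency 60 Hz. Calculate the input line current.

P_out = 59 kW = 59000 W
P_in = P_out / η = 59000 / 0.913 = 64622 W
I_L = P_in / (√3·V_L·cosφ) = 64622 / (1.732 × 460 × 0.892) = 90.9 A

90.9 A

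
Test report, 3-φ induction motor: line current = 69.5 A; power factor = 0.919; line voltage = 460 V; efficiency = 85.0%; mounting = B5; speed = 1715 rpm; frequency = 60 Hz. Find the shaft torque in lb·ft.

P_in = √3·V·I·cosφ = 1.732 × 460 × 69.5 × 0.919 = 50887 W
P_out = η·P_in = 0.85 × 50887 = 43254 W
n = 1715 rpm
ω = 2π×1715/60 = 179.6 rad/s
τ = P_out/ω = 43254/179.6 = 240.8 N·m
In lb·ft: 240.8/1.356 = 178 lb·ft

178 lb·ft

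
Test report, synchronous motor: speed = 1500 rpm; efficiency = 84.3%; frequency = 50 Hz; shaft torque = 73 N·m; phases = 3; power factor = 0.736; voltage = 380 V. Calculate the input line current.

ω = 2π×1500/60 = 157.1 rad/s; P_out = τω = 73 × 157.1 = 11468 W
P_in = P_out / η = 11468 / 0.843 = 13604 W
I_L = P_in / (√3·V_L·cosφ) = 13604 / (1.732 × 380 × 0.736) = 28.1 A

28.1 A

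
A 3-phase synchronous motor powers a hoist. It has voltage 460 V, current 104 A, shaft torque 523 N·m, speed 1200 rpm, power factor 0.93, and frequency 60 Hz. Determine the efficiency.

85.3 %

ω = 2π × 1200/60 = 125.7 rad/s; P_out = τω = 523 × 125.7 = 65741 W
P_in = √3·V_L·I_L·cosφ = 1.732 × 460 × 104 × 0.93 = 77059 W
η = P_out / P_in = 65741 / 77059 = 0.853 = 85.3%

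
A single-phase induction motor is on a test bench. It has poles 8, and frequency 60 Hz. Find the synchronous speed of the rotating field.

n_s = 120f/p = 120×60/8 = 900 rpm

900 rpm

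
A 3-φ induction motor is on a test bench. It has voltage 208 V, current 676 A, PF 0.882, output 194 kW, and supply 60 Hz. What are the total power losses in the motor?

20800 W

P_in = √3·V·I·cosφ = 1.732×208×676×0.882 = 214796 W
P_out = 194000 W
Losses = P_in − P_out = 214796 − 194000 = 20796 W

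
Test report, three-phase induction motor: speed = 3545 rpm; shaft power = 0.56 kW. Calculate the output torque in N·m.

1.51 N·m

ω = 2π × 3545/60 = 371.2 rad/s
τ = P/ω = 560/371.2 = 1.51 N·m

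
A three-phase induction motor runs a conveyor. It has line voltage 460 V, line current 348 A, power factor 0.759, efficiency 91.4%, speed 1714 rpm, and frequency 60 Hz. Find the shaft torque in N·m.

P_in = √3·V·I·cosφ = 1.732 × 460 × 348 × 0.759 = 210439 W
P_out = η·P_in = 0.914 × 210439 = 192341 W
n = 1714 rpm
ω = 2π×1714/60 = 179.5 rad/s
τ = P_out/ω = 192341/179.5 = 1070 N·m

1070 N·m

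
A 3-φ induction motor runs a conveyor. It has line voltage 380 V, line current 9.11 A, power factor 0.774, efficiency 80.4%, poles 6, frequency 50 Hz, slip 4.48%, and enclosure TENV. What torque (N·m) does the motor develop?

37.3 N·m

P_in = √3·V·I·cosφ = 1.732 × 380 × 9.11 × 0.774 = 4641 W
P_out = η·P_in = 0.804 × 4641 = 3731 W
n_s = 120×50/6 = 1000 rpm; n = 1000×(1−0.0448) = 955 rpm
ω = 2π×955/60 = 100 rad/s
τ = P_out/ω = 3731/100 = 37.3 N·m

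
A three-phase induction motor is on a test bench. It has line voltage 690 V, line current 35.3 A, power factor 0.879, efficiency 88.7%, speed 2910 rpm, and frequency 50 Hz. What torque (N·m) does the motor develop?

108 N·m

P_in = √3·V·I·cosφ = 1.732 × 690 × 35.3 × 0.879 = 37082 W
P_out = η·P_in = 0.887 × 37082 = 32892 W
n = 2910 rpm
ω = 2π×2910/60 = 304.7 rad/s
τ = P_out/ω = 32892/304.7 = 108 N·m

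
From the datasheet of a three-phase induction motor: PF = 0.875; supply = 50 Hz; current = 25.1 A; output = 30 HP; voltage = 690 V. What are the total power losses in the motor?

P_in = √3·V·I·cosφ = 1.732×690×25.1×0.875 = 26247 W
P_out = 30×746 = 22380 W
Losses = P_in − P_out = 26247 − 22380 = 3867 W

3870 W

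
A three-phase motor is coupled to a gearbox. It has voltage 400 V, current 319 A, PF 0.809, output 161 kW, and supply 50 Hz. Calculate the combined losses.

17.8 kW

P_in = √3·V·I·cosφ = 1.732×400×319×0.809 = 178792 W
P_out = 161000 W
Losses = P_in − P_out = 178792 − 161000 = 17792 W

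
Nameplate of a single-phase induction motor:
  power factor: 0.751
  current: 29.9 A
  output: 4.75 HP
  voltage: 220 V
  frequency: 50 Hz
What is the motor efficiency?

P_out = 4.75 × 746 = 3544 W
P_in = V·I·cosφ = 220 × 29.9 × 0.751 = 4940 W
η = P_out / P_in = 3544 / 4940 = 0.717 = 71.7%

71.7 %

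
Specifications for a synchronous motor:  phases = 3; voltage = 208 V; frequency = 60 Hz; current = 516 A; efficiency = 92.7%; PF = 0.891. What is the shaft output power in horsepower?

206 HP

P_in = √3·V·I·cosφ = 1.732 × 208 × 516 × 0.891 = 165630 W
P_out = η·P_in = 0.927 × 165630 = 153539 W
= 153539/746 = 206 HP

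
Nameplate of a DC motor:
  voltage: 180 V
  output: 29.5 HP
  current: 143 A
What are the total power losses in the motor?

3730 W

P_in = V·I = 180×143 = 25740 W
P_out = 29.5×746 = 22007 W
Losses = P_in − P_out = 25740 − 22007 = 3733 W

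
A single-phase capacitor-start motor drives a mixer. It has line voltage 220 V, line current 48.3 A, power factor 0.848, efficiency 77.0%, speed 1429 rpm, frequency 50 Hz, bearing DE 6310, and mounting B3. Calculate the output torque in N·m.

P_in = V·I·cosφ = 220 × 48.3 × 0.848 = 9011 W
P_out = η·P_in = 0.77 × 9011 = 6938 W
n = 1429 rpm
ω = 2π×1429/60 = 149.6 rad/s
τ = P_out/ω = 6938/149.6 = 46.4 N·m

46.4 N·m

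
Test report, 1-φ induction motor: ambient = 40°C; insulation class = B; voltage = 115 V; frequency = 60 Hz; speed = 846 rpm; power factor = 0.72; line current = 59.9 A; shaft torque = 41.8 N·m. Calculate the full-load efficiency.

74.7 %

ω = 2π × 846/60 = 88.59 rad/s; P_out = τω = 41.8 × 88.59 = 3703 W
P_in = V·I·cosφ = 115 × 59.9 × 0.72 = 4960 W
η = P_out / P_in = 3703 / 4960 = 0.747 = 74.7%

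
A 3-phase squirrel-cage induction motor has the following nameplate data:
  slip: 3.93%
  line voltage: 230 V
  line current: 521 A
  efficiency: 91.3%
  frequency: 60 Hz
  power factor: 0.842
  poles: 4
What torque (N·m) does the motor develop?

P_in = √3·V·I·cosφ = 1.732 × 230 × 521 × 0.842 = 174753 W
P_out = η·P_in = 0.913 × 174753 = 159549 W
n_s = 120×60/4 = 1800 rpm; n = 1800×(1−0.0393) = 1729 rpm
ω = 2π×1729/60 = 181.1 rad/s
τ = P_out/ω = 159549/181.1 = 881 N·m

881 N·m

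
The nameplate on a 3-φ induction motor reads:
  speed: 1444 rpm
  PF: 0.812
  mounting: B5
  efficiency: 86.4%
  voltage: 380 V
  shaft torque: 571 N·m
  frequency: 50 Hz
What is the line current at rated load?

187 A

ω = 2π×1444/60 = 151.2 rad/s; P_out = τω = 571 × 151.2 = 86335 W
P_in = P_out / η = 86335 / 0.864 = 99925 W
I_L = P_in / (√3·V_L·cosφ) = 99925 / (1.732 × 380 × 0.812) = 187 A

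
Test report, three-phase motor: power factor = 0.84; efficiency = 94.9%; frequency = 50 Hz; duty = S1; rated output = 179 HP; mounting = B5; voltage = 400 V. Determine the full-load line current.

P_out = 179 × 746 = 133534 W
P_in = P_out / η = 133534 / 0.949 = 140710 W
I_L = P_in / (√3·V_L·cosφ) = 140710 / (1.732 × 400 × 0.84) = 242 A

242 A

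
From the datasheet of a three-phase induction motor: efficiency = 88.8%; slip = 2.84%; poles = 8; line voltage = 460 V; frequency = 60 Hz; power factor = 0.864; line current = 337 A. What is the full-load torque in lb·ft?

P_in = √3·V·I·cosφ = 1.732 × 460 × 337 × 0.864 = 231979 W
P_out = η·P_in = 0.888 × 231979 = 205997 W
n_s = 120×60/8 = 900 rpm; n = 900×(1−0.0284) = 874 rpm
ω = 2π×874/60 = 91.53 rad/s
τ = P_out/ω = 205997/91.53 = 2251 N·m
In lb·ft: 2251/1.356 = 1660 lb·ft

1660 lb·ft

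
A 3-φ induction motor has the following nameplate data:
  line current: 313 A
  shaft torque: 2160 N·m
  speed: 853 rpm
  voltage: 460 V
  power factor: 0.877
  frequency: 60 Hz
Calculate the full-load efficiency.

ω = 2π × 853/60 = 89.33 rad/s; P_out = τω = 2160 × 89.33 = 192953 W
P_in = √3·V_L·I_L·cosφ = 1.732 × 460 × 313 × 0.877 = 218700 W
η = P_out / P_in = 192953 / 218700 = 0.882 = 88.2%

88.2 %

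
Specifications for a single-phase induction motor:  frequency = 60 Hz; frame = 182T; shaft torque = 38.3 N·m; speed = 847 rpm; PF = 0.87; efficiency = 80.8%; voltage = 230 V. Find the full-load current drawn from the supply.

ω = 2π×847/60 = 88.7 rad/s; P_out = τω = 38.3 × 88.7 = 3397 W
P_in = P_out / η = 3397 / 0.808 = 4204 W
I = P_in / (V·cosφ) = 4204 / (230 × 0.87) = 21 A

21 A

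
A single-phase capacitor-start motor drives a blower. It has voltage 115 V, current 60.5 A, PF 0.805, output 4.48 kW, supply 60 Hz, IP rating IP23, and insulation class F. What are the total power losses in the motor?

P_in = V·I·cosφ = 115×60.5×0.805 = 5601 W
P_out = 4480 W
Losses = P_in − P_out = 5601 − 4480 = 1121 W

1120 W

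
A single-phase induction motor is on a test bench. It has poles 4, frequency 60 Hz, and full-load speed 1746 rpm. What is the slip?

3.00 %

n_s = 120f/p = 120×60/4 = 1800 rpm
s = (n_s − n)/n_s = (1800 − 1746)/1800 = 0.0300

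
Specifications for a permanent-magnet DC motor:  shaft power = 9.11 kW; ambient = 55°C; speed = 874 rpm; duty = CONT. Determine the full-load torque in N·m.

99.5 N·m

ω = 2π × 874/60 = 91.53 rad/s
τ = P/ω = 9110/91.53 = 99.5 N·m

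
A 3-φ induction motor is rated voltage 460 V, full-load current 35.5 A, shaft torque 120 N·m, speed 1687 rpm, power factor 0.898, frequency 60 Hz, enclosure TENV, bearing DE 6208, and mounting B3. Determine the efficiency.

83.5 %

ω = 2π × 1687/60 = 176.7 rad/s; P_out = τω = 120 × 176.7 = 21204 W
P_in = √3·V_L·I_L·cosφ = 1.732 × 460 × 35.5 × 0.898 = 25399 W
η = P_out / P_in = 21204 / 25399 = 0.835 = 83.5%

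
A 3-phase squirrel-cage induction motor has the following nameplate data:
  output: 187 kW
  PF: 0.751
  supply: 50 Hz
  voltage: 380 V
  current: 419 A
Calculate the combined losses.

P_in = √3·V·I·cosφ = 1.732×380×419×0.751 = 207103 W
P_out = 187000 W
Losses = P_in − P_out = 207103 − 187000 = 20103 W

20.1 kW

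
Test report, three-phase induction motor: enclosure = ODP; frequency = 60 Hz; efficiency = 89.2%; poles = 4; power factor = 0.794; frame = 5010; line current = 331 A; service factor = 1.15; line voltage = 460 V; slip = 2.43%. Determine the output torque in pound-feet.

749 lb·ft

P_in = √3·V·I·cosφ = 1.732 × 460 × 331 × 0.794 = 209389 W
P_out = η·P_in = 0.892 × 209389 = 186775 W
n_s = 120×60/4 = 1800 rpm; n = 1800×(1−0.0243) = 1756 rpm
ω = 2π×1756/60 = 183.9 rad/s
τ = P_out/ω = 186775/183.9 = 1016 N·m
In lb·ft: 1016/1.356 = 749 lb·ft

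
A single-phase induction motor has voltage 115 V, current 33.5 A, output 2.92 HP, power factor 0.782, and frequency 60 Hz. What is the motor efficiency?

72.3 %

P_out = 2.92 × 746 = 2178 W
P_in = V·I·cosφ = 115 × 33.5 × 0.782 = 3013 W
η = P_out / P_in = 2178 / 3013 = 0.723 = 72.3%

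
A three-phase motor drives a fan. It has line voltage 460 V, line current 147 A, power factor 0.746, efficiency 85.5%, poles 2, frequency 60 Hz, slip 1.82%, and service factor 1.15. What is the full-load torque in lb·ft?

149 lb·ft

P_in = √3·V·I·cosφ = 1.732 × 460 × 147 × 0.746 = 87370 W
P_out = η·P_in = 0.855 × 87370 = 74701 W
n_s = 120×60/2 = 3600 rpm; n = 3600×(1−0.0182) = 3534 rpm
ω = 2π×3534/60 = 370.1 rad/s
τ = P_out/ω = 74701/370.1 = 201.8 N·m
In lb·ft: 201.8/1.356 = 149 lb·ft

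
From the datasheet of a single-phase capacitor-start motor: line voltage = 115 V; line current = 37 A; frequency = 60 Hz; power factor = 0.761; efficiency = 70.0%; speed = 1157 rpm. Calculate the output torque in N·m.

18.7 N·m

P_in = V·I·cosφ = 115 × 37 × 0.761 = 3238 W
P_out = η·P_in = 0.7 × 3238 = 2267 W
n = 1157 rpm
ω = 2π×1157/60 = 121.2 rad/s
τ = P_out/ω = 2267/121.2 = 18.7 N·m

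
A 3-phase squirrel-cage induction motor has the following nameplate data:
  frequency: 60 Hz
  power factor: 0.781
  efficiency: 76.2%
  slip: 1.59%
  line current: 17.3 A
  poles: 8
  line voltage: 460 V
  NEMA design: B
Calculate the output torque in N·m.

88.4 N·m

P_in = √3·V·I·cosφ = 1.732 × 460 × 17.3 × 0.781 = 10765 W
P_out = η·P_in = 0.762 × 10765 = 8203 W
n_s = 120×60/8 = 900 rpm; n = 900×(1−0.0159) = 886 rpm
ω = 2π×886/60 = 92.78 rad/s
τ = P_out/ω = 8203/92.78 = 88.4 N·m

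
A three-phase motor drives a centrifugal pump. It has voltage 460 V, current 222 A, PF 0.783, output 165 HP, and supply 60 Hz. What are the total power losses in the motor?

15400 W

P_in = √3·V·I·cosφ = 1.732×460×222×0.783 = 138491 W
P_out = 165×746 = 123090 W
Losses = P_in − P_out = 138491 − 123090 = 15401 W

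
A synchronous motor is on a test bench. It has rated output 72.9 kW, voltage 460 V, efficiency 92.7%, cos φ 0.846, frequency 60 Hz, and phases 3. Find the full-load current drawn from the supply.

P_out = 72.9 kW = 72900 W
P_in = P_out / η = 72900 / 0.927 = 78641 W
I_L = P_in / (√3·V_L·cosφ) = 78641 / (1.732 × 460 × 0.846) = 117 A

117 A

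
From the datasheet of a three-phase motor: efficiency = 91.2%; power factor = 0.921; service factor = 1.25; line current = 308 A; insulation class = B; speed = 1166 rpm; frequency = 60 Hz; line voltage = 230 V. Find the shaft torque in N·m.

844 N·m

P_in = √3·V·I·cosφ = 1.732 × 230 × 308 × 0.921 = 113002 W
P_out = η·P_in = 0.912 × 113002 = 103058 W
n = 1166 rpm
ω = 2π×1166/60 = 122.1 rad/s
τ = P_out/ω = 103058/122.1 = 844 N·m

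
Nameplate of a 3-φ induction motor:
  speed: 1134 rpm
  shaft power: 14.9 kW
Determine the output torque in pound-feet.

92.5 lb·ft

ω = 2π × 1134/60 = 118.8 rad/s
τ = P/ω = 14900/118.8 = 125.4 N·m
In lb·ft: 125.4/1.356 = 92.5 lb·ft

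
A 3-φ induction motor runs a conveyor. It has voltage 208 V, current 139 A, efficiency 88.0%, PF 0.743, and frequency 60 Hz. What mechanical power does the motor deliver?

P_in = √3·V·I·cosφ = 1.732 × 208 × 139 × 0.743 = 37206 W
P_out = η·P_in = 0.88 × 37206 = 32741 W

32.7 kW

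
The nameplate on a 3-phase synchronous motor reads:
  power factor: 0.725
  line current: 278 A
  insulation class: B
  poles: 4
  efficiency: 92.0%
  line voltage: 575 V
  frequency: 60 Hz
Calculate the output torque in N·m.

P_in = √3·V·I·cosφ = 1.732 × 575 × 278 × 0.725 = 200724 W
P_out = η·P_in = 0.92 × 200724 = 184666 W
n = n_s = 120×60/4 = 1800 rpm (synchronous)
ω = 2π×1800/60 = 188.5 rad/s
τ = P_out/ω = 184666/188.5 = 980 N·m

980 N·m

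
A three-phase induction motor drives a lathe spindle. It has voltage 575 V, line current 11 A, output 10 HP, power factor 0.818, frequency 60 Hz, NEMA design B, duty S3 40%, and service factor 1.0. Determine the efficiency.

P_out = 10 × 746 = 7460 W
P_in = √3·V_L·I_L·cosφ = 1.732 × 575 × 11 × 0.818 = 8961 W
η = P_out / P_in = 7460 / 8961 = 0.832 = 83.2%

83.2 %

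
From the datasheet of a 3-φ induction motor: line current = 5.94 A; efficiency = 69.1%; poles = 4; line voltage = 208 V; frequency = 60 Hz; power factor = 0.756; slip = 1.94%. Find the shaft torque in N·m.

P_in = √3·V·I·cosφ = 1.732 × 208 × 5.94 × 0.756 = 1618 W
P_out = η·P_in = 0.691 × 1618 = 1118 W
n_s = 120×60/4 = 1800 rpm; n = 1800×(1−0.0194) = 1765 rpm
ω = 2π×1765/60 = 184.8 rad/s
τ = P_out/ω = 1118/184.8 = 6.05 N·m

6.05 N·m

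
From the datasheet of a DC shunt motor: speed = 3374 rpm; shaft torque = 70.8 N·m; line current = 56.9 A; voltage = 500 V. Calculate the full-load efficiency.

ω = 2π × 3374/60 = 353.3 rad/s; P_out = τω = 70.8 × 353.3 = 25014 W
P_in = V·I = 500 × 56.9 = 28450 W
η = P_out / P_in = 25014 / 28450 = 0.879 = 87.9%

87.9 %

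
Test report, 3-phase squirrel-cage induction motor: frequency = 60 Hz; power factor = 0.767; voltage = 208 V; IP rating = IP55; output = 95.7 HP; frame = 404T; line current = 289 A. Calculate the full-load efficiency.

89.4 %

P_out = 95.7 × 746 = 71392 W
P_in = √3·V_L·I_L·cosφ = 1.732 × 208 × 289 × 0.767 = 79855 W
η = P_out / P_in = 71392 / 79855 = 0.894 = 89.4%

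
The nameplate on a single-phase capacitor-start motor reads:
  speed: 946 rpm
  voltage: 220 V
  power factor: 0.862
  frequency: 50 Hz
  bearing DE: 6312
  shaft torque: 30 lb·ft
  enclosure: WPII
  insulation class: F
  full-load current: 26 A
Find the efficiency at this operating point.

81.7 %

τ = 30 lb·ft × 1.356 = 40.68 N·m
ω = 2π × 946/60 = 99.06 rad/s; P_out = τω = 40.68 × 99.06 = 4030 W
P_in = V·I·cosφ = 220 × 26 × 0.862 = 4931 W
η = P_out / P_in = 4030 / 4931 = 0.817 = 81.7%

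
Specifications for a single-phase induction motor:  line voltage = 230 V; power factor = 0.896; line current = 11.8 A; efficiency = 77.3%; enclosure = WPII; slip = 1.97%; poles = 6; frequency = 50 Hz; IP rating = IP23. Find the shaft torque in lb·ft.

P_in = V·I·cosφ = 230 × 11.8 × 0.896 = 2432 W
P_out = η·P_in = 0.773 × 2432 = 1880 W
n_s = 120×50/6 = 1000 rpm; n = 1000×(1−0.0197) = 980 rpm
ω = 2π×980/60 = 102.6 rad/s
τ = P_out/ω = 1880/102.6 = 18.32 N·m
In lb·ft: 18.32/1.356 = 13.5 lb·ft

13.5 lb·ft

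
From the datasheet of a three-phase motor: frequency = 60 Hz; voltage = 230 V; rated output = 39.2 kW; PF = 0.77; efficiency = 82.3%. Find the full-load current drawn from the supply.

155 A

P_out = 39.2 kW = 39200 W
P_in = P_out / η = 39200 / 0.823 = 47631 W
I_L = P_in / (√3·V_L·cosφ) = 47631 / (1.732 × 230 × 0.77) = 155 A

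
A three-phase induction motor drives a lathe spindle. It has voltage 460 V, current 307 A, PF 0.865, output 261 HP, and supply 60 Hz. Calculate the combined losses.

P_in = √3·V·I·cosφ = 1.732×460×307×0.865 = 211573 W
P_out = 261×746 = 194706 W
Losses = P_in − P_out = 211573 − 194706 = 16867 W

16900 W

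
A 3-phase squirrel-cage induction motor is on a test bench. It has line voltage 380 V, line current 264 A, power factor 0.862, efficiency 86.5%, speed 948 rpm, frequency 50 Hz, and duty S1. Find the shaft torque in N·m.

P_in = √3·V·I·cosφ = 1.732 × 380 × 264 × 0.862 = 149776 W
P_out = η·P_in = 0.865 × 149776 = 129556 W
n = 948 rpm
ω = 2π×948/60 = 99.27 rad/s
τ = P_out/ω = 129556/99.27 = 1310 N·m

1310 N·m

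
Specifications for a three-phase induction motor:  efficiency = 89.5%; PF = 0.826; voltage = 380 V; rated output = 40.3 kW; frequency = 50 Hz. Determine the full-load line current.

82.8 A

P_out = 40.3 kW = 40300 W
P_in = P_out / η = 40300 / 0.895 = 45028 W
I_L = P_in / (√3·V_L·cosφ) = 45028 / (1.732 × 380 × 0.826) = 82.8 A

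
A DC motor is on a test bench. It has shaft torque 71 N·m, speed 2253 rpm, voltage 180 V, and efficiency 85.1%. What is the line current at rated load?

109 A

ω = 2π×2253/60 = 235.9 rad/s; P_out = τω = 71 × 235.9 = 16749 W
P_in = P_out / η = 16749 / 0.851 = 19682 W
I = P_in / V = 19682 / 180 = 109 A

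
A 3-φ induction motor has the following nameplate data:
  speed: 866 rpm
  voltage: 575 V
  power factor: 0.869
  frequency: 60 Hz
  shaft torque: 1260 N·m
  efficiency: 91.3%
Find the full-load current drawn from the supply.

ω = 2π×866/60 = 90.69 rad/s; P_out = τω = 1260 × 90.69 = 114269 W
P_in = P_out / η = 114269 / 0.913 = 125158 W
I_L = P_in / (√3·V_L·cosφ) = 125158 / (1.732 × 575 × 0.869) = 145 A

145 A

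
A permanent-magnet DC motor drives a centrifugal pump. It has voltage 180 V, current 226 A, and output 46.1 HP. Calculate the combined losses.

6290 W

P_in = V·I = 180×226 = 40680 W
P_out = 46.1×746 = 34391 W
Losses = P_in − P_out = 40680 − 34391 = 6289 W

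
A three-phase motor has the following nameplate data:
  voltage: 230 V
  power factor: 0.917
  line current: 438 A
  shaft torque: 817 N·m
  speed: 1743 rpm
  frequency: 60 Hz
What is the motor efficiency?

ω = 2π × 1743/60 = 182.5 rad/s; P_out = τω = 817 × 182.5 = 149103 W
P_in = √3·V_L·I_L·cosφ = 1.732 × 230 × 438 × 0.917 = 160000 W
η = P_out / P_in = 149103 / 160000 = 0.932 = 93.2%

93.2 %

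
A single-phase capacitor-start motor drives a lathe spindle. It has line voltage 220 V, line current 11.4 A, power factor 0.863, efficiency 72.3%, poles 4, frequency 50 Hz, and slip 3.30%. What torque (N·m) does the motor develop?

P_in = V·I·cosφ = 220 × 11.4 × 0.863 = 2164 W
P_out = η·P_in = 0.723 × 2164 = 1565 W
n_s = 120×50/4 = 1500 rpm; n = 1500×(1−0.033) = 1451 rpm
ω = 2π×1451/60 = 151.9 rad/s
τ = P_out/ω = 1565/151.9 = 10.3 N·m

10.3 N·m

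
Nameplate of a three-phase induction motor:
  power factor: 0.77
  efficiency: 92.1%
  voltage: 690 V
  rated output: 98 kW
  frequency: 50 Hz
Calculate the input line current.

P_out = 98 kW = 98000 W
P_in = P_out / η = 98000 / 0.921 = 106406 W
I_L = P_in / (√3·V_L·cosφ) = 106406 / (1.732 × 690 × 0.77) = 116 A

116 A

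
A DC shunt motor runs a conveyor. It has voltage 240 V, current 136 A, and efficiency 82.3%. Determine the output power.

P_in = V·I = 240 × 136 = 32640 W
P_out = η·P_in = 0.823 × 32640 = 26863 W

26.9 kW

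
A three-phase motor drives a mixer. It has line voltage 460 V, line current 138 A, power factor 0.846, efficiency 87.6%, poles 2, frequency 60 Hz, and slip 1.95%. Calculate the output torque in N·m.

220 N·m

P_in = √3·V·I·cosφ = 1.732 × 460 × 138 × 0.846 = 93015 W
P_out = η·P_in = 0.876 × 93015 = 81481 W
n_s = 120×60/2 = 3600 rpm; n = 3600×(1−0.0195) = 3530 rpm
ω = 2π×3530/60 = 369.7 rad/s
τ = P_out/ω = 81481/369.7 = 220 N·m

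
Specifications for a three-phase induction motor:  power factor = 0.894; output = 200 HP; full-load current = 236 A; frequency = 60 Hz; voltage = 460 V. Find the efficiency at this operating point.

P_out = 200 × 746 = 149200 W
P_in = √3·V_L·I_L·cosφ = 1.732 × 460 × 236 × 0.894 = 168095 W
η = P_out / P_in = 149200 / 168095 = 0.888 = 88.8%

88.8 %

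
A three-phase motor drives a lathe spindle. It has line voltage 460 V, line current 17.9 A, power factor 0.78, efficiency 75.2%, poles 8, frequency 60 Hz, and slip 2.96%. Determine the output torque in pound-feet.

P_in = √3·V·I·cosφ = 1.732 × 460 × 17.9 × 0.78 = 11124 W
P_out = η·P_in = 0.752 × 11124 = 8365 W
n_s = 120×60/8 = 900 rpm; n = 900×(1−0.0296) = 873 rpm
ω = 2π×873/60 = 91.42 rad/s
τ = P_out/ω = 8365/91.42 = 91.5 N·m
In lb·ft: 91.5/1.356 = 67.5 lb·ft

67.5 lb·ft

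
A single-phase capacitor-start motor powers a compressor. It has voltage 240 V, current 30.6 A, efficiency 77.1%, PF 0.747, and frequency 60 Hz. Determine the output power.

P_in = V·I·cosφ = 240 × 30.6 × 0.747 = 5486 W
P_out = η·P_in = 0.771 × 5486 = 4230 W

4.23 kW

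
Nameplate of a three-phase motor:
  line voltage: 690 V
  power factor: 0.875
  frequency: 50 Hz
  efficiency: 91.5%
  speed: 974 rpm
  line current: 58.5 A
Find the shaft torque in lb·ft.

405 lb·ft

P_in = √3·V·I·cosφ = 1.732 × 690 × 58.5 × 0.875 = 61173 W
P_out = η·P_in = 0.915 × 61173 = 55973 W
n = 974 rpm
ω = 2π×974/60 = 102 rad/s
τ = P_out/ω = 55973/102 = 548.8 N·m
In lb·ft: 548.8/1.356 = 405 lb·ft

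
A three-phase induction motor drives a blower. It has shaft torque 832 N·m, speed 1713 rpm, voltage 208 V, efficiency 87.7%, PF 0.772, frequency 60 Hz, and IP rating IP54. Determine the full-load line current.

ω = 2π×1713/60 = 179.4 rad/s; P_out = τω = 832 × 179.4 = 149261 W
P_in = P_out / η = 149261 / 0.877 = 170195 W
I_L = P_in / (√3·V_L·cosφ) = 170195 / (1.732 × 208 × 0.772) = 612 A

612 A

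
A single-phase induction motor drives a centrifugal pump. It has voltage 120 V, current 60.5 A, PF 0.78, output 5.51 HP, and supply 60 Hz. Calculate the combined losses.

1550 W

P_in = V·I·cosφ = 120×60.5×0.78 = 5663 W
P_out = 5.51×746 = 4110 W
Losses = P_in − P_out = 5663 − 4110 = 1553 W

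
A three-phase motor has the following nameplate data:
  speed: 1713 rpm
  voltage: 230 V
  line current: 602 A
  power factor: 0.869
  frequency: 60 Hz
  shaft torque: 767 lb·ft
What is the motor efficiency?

89.5 %

τ = 767 lb·ft × 1.356 = 1040 N·m
ω = 2π × 1713/60 = 179.4 rad/s; P_out = τω = 1040 × 179.4 = 186576 W
P_in = √3·V_L·I_L·cosφ = 1.732 × 230 × 602 × 0.869 = 208397 W
η = P_out / P_in = 186576 / 208397 = 0.895 = 89.5%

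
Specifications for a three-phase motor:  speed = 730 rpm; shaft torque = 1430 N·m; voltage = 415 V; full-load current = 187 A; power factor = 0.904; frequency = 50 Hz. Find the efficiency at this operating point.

ω = 2π × 730/60 = 76.45 rad/s; P_out = τω = 1430 × 76.45 = 109324 W
P_in = √3·V_L·I_L·cosφ = 1.732 × 415 × 187 × 0.904 = 121508 W
η = P_out / P_in = 109324 / 121508 = 0.900 = 90.0%

90.0 %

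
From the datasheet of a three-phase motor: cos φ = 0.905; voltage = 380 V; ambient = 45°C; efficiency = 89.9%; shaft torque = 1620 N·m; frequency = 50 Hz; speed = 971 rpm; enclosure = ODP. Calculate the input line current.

ω = 2π×971/60 = 101.7 rad/s; P_out = τω = 1620 × 101.7 = 164754 W
P_in = P_out / η = 164754 / 0.899 = 183264 W
I_L = P_in / (√3·V_L·cosφ) = 183264 / (1.732 × 380 × 0.905) = 308 A

308 A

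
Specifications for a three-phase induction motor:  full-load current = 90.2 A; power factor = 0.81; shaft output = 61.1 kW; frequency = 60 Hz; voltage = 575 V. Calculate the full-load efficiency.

84.0 %

P_out = 61.1 kW = 61100 W
P_in = √3·V_L·I_L·cosφ = 1.732 × 575 × 90.2 × 0.81 = 72762 W
η = P_out / P_in = 61100 / 72762 = 0.840 = 84.0%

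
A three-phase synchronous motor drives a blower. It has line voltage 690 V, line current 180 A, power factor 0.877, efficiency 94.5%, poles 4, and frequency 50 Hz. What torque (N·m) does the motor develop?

P_in = √3·V·I·cosφ = 1.732 × 690 × 180 × 0.877 = 188655 W
P_out = η·P_in = 0.945 × 188655 = 178279 W
n = n_s = 120×50/4 = 1500 rpm (synchronous)
ω = 2π×1500/60 = 157.1 rad/s
τ = P_out/ω = 178279/157.1 = 1130 N·m

1130 N·m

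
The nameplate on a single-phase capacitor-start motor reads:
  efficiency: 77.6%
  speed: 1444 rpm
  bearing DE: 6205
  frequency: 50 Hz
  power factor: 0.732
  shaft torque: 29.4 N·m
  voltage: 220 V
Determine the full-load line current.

ω = 2π×1444/60 = 151.2 rad/s; P_out = τω = 29.4 × 151.2 = 4445 W
P_in = P_out / η = 4445 / 0.776 = 5728 W
I = P_in / (V·cosφ) = 5728 / (220 × 0.732) = 35.6 A

35.6 A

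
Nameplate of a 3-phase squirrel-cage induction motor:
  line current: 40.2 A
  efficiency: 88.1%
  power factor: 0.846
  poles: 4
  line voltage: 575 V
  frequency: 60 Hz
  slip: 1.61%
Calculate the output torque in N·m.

161 N·m

P_in = √3·V·I·cosφ = 1.732 × 575 × 40.2 × 0.846 = 33870 W
P_out = η·P_in = 0.881 × 33870 = 29839 W
n_s = 120×60/4 = 1800 rpm; n = 1800×(1−0.0161) = 1771 rpm
ω = 2π×1771/60 = 185.5 rad/s
τ = P_out/ω = 29839/185.5 = 161 N·m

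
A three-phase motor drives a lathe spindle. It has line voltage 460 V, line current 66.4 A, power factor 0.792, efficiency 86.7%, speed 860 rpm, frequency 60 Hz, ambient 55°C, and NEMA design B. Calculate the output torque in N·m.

403 N·m

P_in = √3·V·I·cosφ = 1.732 × 460 × 66.4 × 0.792 = 41899 W
P_out = η·P_in = 0.867 × 41899 = 36326 W
n = 860 rpm
ω = 2π×860/60 = 90.06 rad/s
τ = P_out/ω = 36326/90.06 = 403 N·m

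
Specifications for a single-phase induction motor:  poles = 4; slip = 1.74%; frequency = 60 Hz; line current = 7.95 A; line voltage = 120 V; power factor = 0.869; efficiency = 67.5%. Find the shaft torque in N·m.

P_in = V·I·cosφ = 120 × 7.95 × 0.869 = 829 W
P_out = η·P_in = 0.675 × 829 = 560 W
n_s = 120×60/4 = 1800 rpm; n = 1800×(1−0.0174) = 1769 rpm
ω = 2π×1769/60 = 185.2 rad/s
τ = P_out/ω = 560/185.2 = 3.02 N·m

3.02 N·m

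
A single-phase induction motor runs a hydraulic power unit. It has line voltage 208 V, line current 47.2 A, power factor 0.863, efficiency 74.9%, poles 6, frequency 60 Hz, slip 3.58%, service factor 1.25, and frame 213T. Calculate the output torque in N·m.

52.4 N·m

P_in = V·I·cosφ = 208 × 47.2 × 0.863 = 8473 W
P_out = η·P_in = 0.749 × 8473 = 6346 W
n_s = 120×60/6 = 1200 rpm; n = 1200×(1−0.0358) = 1157 rpm
ω = 2π×1157/60 = 121.2 rad/s
τ = P_out/ω = 6346/121.2 = 52.4 N·m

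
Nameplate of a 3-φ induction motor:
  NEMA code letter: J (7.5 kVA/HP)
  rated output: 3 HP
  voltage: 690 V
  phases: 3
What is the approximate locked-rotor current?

S_LR = 7.5 × 3 = 22.5 kVA
I_LR = S_LR/(√3·V_L) = 22500/(1.732×690) = 18.8 A

18.8 A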